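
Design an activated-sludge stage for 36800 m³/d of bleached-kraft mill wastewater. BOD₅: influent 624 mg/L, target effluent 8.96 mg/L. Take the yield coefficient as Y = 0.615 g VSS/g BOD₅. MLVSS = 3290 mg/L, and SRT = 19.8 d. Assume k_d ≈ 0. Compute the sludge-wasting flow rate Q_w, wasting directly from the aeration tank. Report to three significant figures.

Q_w ≈ 4230 m³/d

Biomass mass balance (decay neglected): V·X = Y·Q·(S₀ − S)·θ_c, so V = 0.615 × 36800 × (624 − 8.96) × 19.8 / 3290 = 83771 m³.
For wasting at MLVSS concentration, Q_w = V/θ_c = 83771/19.8 = 4231 m³/d.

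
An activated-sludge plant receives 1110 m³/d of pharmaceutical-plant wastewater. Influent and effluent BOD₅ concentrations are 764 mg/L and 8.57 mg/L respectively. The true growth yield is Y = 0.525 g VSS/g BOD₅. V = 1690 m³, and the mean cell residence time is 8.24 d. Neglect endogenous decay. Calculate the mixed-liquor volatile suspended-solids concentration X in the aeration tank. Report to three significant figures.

Without decay, X = Y Q (S₀−S) θ_c / V = 0.525 × 1110 × (764 − 8.57) × 8.24 / 1690 = 2146 mg/L.

X ≈ 2150 mg/L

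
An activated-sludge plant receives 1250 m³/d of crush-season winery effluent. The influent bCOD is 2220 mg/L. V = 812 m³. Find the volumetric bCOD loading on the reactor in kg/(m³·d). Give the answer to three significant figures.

Volumetric loading L_v = Q·S₀ / V = 1250 × 2220 g/m³ / 812.0 m³ = 3417 g/(m³·d) = 3.417 kg bCOD/(m³·d).

L_v ≈ 3.42 kg bCOD/(m³·d)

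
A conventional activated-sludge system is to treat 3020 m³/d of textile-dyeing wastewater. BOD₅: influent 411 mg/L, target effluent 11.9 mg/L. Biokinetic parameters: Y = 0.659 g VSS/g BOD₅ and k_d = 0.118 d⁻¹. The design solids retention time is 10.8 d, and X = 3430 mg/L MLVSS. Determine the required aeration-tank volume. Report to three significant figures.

Steady-state biomass mass balance: V·X·(1 + k_d·θ_c) = Y·Q·(S₀ − S)·θ_c, so V = 0.659 × 3020 × (411 − 11.9) × 10.8 / [3430 × (1 + 0.118 × 10.8)] = 8.58×10^6 / 7801 = 1100 m³.

V ≈ 1100 m³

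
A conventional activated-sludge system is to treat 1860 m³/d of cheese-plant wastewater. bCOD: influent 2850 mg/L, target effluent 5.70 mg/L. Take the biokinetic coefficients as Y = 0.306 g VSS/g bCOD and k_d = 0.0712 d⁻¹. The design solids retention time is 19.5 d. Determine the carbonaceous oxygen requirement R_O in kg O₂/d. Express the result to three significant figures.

Y_obs = Y / (1 + k_d θ_c) = 0.306 / (1 + 0.0712 × 19.5) = 0.306 / 2.388 = 0.1281.
Substrate removed = Q·(S₀ − S) = 1860 m³/d × (2850 − 5.70) g/m³ = 5.29×10^6 g/d = 5290 kg/d.
Biomass synthesised: P_X = Y_obs × 5290 = 677.8 kg VSS/d.
R_O = Q·(S₀ − S) − 1.42·P_X = 5290 − 1.42 × 677.8 = 4328 kg O₂/d.

R_O ≈ 4330 kg O₂/d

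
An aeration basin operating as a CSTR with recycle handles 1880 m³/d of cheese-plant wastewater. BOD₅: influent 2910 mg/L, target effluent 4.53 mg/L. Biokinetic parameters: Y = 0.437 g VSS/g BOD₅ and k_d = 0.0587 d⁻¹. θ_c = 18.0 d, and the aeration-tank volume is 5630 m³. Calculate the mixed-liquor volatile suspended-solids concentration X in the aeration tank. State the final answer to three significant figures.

X ≈ 3710 mg/L

From V·X·(1 + k_d·θ_c) = Y·Q·(S₀ − S)·θ_c: X = 0.437 × 1880 × (2910 − 4.53) × 18.0 / [5630 × (1 + 0.0587 × 18.0)] = 3711 mg/L.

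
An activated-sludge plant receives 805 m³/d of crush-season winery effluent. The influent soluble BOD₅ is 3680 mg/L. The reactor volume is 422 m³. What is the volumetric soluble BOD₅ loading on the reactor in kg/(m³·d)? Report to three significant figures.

L_v ≈ 7.02 kg soluble BOD₅/(m³·d)

Volumetric loading L_v = Q·S₀ / V = 805 × 3680 g/m³ / 422.0 m³ = 7020 g/(m³·d) = 7.020 kg soluble BOD₅/(m³·d).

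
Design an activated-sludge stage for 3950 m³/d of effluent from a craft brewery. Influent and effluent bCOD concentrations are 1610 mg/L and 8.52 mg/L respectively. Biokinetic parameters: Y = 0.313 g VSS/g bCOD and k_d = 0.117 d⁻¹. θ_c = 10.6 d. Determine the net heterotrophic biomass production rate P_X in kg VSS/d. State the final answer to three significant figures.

P_X ≈ 884 kg VSS/d

Correct the yield for decay: Y_obs = Y/(1 + k_d θ_c) = 0.313 / (1 + 0.117 × 10.6) = 0.313 / 2.240 = 0.1397.
ΔS = 1610 − 8.52 = 1601 mg/L, so the substrate removal rate is 3950 × 1601/1000 = 6326 kg bCOD/d.
Net biomass production P_X = Y_obs × Q·(S₀ − S) = 0.1397 × 6326 = 883.8 kg VSS/d.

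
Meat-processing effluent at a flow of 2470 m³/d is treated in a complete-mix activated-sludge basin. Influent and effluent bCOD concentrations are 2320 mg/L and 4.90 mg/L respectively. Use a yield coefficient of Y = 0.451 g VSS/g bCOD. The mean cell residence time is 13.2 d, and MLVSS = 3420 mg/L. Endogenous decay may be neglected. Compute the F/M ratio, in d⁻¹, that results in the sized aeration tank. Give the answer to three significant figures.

F/M ≈ 0.168 d⁻¹

With k_d = 0 the design equation reduces to V = Y Q (S₀−S) θ_c / X = 0.451 × 2470 × (2320 − 4.90) × 13.2 / 3420 = 9954 m³.
Food-to-microorganism ratio F/M = Q S₀ / (V X) = 2470 × 2320 / (9954 × 3420) = 0.1683 d⁻¹.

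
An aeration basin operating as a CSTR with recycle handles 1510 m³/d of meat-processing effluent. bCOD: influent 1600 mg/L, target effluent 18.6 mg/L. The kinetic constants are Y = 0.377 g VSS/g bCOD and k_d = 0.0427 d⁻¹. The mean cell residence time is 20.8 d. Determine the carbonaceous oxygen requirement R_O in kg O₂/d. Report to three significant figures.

R_O ≈ 1710 kg O₂/d

Correct the yield for decay: Y_obs = Y/(1 + k_d θ_c) = 0.377 / (1 + 0.0427 × 20.8) = 0.377 / 1.888 = 0.1997.
Q·(S₀ − S) = 1510 × (1600 − 18.6) × 10⁻³ = 2388 kg/d removed.
P_X = Y_obs·Q·(S₀ − S) = 0.1997 × 2388 = 476.8 kg VSS/d.
Carbonaceous O₂ demand = substrate oxidised − cell-mass equivalent = 2388 − 1.42 × 476.8 = 1711 kg O₂/d.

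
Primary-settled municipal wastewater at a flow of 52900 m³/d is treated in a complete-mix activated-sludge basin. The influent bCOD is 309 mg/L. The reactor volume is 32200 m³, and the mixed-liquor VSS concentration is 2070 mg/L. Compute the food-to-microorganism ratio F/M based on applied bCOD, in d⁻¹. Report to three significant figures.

F/M = applied load / biomass = Q·S₀/(V·X) = 52900 × 309 / (32200 × 2070) = 0.2452 d⁻¹.

F/M ≈ 0.245 d⁻¹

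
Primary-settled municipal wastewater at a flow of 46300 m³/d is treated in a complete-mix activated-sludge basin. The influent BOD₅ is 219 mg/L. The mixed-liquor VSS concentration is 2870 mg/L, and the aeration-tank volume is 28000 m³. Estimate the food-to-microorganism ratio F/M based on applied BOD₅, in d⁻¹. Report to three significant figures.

Food-to-microorganism ratio F/M = Q S₀ / (V X) = 46300 × 219 / (28000 × 2870) = 0.1262 d⁻¹.

F/M ≈ 0.126 d⁻¹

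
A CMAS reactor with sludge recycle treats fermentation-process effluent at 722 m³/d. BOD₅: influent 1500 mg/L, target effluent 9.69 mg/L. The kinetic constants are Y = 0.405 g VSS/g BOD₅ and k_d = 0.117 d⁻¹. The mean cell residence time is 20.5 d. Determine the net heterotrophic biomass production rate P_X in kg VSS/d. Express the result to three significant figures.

The observed yield is Y_obs = Y/(1 + k_d·θ_c) = 0.405 / (1 + 0.117 × 20.5) = 0.405 / 3.399 = 0.1192 g VSS per g BOD₅ removed.
Q·(S₀ − S) = 722 × (1500 − 9.69) × 10⁻³ = 1076 kg/d removed.
Net biomass production P_X = Y_obs × Q·(S₀ − S) = 0.1192 × 1076 = 128.2 kg VSS/d.

P_X ≈ 128 kg VSS/d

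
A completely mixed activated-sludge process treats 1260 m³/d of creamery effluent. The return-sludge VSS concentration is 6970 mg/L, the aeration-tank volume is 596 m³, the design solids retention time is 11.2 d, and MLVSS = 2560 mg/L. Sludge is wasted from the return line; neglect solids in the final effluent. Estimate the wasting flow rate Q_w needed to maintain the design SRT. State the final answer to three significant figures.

Q_w ≈ 19.5 m³/d

Wasting from the return line (neglecting effluent solids): Q_w = V·X / (θ_c·X_r) = 596.0 × 2560 / (11.2 × 6970) = 19.54 m³/d.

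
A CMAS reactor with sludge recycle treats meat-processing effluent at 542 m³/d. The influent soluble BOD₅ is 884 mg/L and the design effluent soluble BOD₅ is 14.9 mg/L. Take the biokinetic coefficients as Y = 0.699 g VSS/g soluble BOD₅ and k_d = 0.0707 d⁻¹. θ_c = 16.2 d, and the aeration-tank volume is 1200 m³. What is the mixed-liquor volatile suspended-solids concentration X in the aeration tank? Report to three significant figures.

X ≈ 2070 mg/L

From V·X·(1 + k_d·θ_c) = Y·Q·(S₀ − S)·θ_c: X = 0.699 × 542 × (884 − 14.9) × 16.2 / [1200 × (1 + 0.0707 × 16.2)] = 2072 mg/L.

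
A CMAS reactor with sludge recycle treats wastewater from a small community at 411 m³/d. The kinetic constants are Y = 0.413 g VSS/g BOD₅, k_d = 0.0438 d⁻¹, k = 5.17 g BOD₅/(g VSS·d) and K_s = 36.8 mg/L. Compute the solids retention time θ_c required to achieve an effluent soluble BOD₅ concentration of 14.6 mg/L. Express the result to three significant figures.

θ_c ≈ 1.78 d

At the target effluent, Y k S/(K_s+S) = 0.413×5.17×14.6/51.40 = 0.6065 d⁻¹.
Then 1/θ_c = μ − k_d = 0.6065 − 0.0438 = 0.5627 d⁻¹, giving θ_c = 1.777 d.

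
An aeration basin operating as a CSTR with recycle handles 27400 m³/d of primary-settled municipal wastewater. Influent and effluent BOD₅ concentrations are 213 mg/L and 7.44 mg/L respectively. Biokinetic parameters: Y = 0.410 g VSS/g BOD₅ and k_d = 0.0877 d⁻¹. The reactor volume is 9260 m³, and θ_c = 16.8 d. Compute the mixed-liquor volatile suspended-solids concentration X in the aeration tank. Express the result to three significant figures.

X ≈ 1690 mg/L

X = Y·Q·ΔS·θ_c / [V·(1 + k_d θ_c)] = 0.410 × 27400 × (213 − 7.44) × 16.8 / [9260 × (1 + 0.0877 × 16.8)] = 1694 mg/L.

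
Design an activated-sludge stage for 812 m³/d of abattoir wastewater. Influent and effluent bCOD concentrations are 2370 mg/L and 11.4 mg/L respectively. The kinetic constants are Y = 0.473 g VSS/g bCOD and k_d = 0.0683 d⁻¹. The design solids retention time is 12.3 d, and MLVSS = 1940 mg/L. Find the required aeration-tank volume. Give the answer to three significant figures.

From the SRT design equation V = Y Q (S₀−S) θ_c / [X (1 + k_d θ_c)] = 0.473 × 812 × (2370 − 11.4) × 12.3 / [1940 × (1 + 0.0683 × 12.3)] = 1.11×10^7 / 3570 = 3121 m³.

V ≈ 3120 m³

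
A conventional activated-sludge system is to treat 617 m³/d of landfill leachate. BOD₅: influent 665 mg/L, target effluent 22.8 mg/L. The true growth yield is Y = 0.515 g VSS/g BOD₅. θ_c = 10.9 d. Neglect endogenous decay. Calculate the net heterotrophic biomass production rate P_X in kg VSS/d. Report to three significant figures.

P_X ≈ 204 kg VSS/d

No decay correction is needed, so Y_obs = Y = 0.515.
Q·(S₀ − S) = 617 × (665 − 22.8) × 10⁻³ = 396.2 kg/d removed.
So the net sludge growth is P_X = 0.5150 × 396.2 = 204.1 kg VSS/d.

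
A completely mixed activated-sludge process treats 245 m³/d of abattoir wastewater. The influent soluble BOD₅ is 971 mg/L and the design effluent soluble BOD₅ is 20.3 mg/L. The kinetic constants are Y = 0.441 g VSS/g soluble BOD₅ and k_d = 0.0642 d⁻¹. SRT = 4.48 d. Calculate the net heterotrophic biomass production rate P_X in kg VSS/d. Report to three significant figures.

P_X ≈ 79.8 kg VSS/d

Observed yield with endogenous decay: Y_obs = Y / (1 + k_d·θ_c) = 0.441 / (1 + 0.0642 × 4.48) = 0.441 / 1.288 = 0.3425 g VSS/g soluble BOD₅.
Q·(S₀ − S) = 245 × (971 − 20.3) × 10⁻³ = 232.9 kg/d removed.
P_X = Y_obs · Q(S₀ − S) = 0.3425 × 232.9 = 79.77 kg VSS/d.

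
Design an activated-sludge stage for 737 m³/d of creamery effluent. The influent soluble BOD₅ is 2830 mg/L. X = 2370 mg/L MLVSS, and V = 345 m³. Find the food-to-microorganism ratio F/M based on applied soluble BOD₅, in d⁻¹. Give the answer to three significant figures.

F/M ≈ 2.55 d⁻¹

F/M = Q·S₀ / (V·X) = 737 × 2830 / (345.0 × 2370) = 2.551 g soluble BOD₅·(g VSS·d)⁻¹.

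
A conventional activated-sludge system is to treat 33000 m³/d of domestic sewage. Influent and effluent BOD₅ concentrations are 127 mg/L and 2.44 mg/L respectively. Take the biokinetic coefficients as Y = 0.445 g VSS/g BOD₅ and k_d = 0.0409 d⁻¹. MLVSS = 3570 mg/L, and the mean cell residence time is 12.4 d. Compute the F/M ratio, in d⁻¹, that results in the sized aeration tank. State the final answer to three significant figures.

F/M ≈ 0.278 d⁻¹

Steady-state biomass mass balance: V·X·(1 + k_d·θ_c) = Y·Q·(S₀ − S)·θ_c, so V = 0.445 × 33000 × (127 − 2.44) × 12.4 / [3570 × (1 + 0.0409 × 12.4)] = 2.27×10^7 / 5381 = 4215 m³.
F/M = Q·S₀ / (V·X) = 33000 × 127 / (4215 × 3570) = 0.2785 g BOD₅·(g VSS·d)⁻¹.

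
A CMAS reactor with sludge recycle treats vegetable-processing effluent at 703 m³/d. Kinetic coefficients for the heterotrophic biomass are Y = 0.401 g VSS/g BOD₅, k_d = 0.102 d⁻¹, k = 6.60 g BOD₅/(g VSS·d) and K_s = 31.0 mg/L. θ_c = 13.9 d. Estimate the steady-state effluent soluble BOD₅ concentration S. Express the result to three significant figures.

S ≈ 2.18 mg/L

Effluent substrate depends only on kinetics and SRT: S = K_s(1 + k_d θ_c) / [θ_c(Yk − k_d) − 1] = 31.0 × (1 + 0.102 × 13.9) / [13.9 × (0.401 × 6.60 − 0.102) − 1] = 74.95 / 34.37 = 2.181 mg/L.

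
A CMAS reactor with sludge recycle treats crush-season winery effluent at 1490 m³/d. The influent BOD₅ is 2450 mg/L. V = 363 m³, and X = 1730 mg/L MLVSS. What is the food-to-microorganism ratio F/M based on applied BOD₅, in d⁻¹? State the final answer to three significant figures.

Food-to-microorganism ratio F/M = Q S₀ / (V X) = 1490 × 2450 / (363.0 × 1730) = 5.813 d⁻¹.

F/M ≈ 5.81 d⁻¹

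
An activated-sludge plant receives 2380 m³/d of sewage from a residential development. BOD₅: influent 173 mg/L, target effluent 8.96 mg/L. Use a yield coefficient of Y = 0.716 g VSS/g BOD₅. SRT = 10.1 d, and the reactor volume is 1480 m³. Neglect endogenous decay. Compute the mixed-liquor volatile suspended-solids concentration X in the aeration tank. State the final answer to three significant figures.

X ≈ 1910 mg/L

From V·X = Y·Q·(S₀ − S)·θ_c (decay neglected): X = 0.716 × 2380 × (173 − 8.96) × 10.1 / 1480 = 1908 mg/L.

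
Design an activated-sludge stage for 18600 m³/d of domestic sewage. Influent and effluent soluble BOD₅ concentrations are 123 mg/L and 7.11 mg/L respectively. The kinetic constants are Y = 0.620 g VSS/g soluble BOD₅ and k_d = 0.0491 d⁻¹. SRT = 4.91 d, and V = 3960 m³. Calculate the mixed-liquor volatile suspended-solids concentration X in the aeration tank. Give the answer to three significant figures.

X ≈ 1340 mg/L

Solving the biomass balance for X: X = Y Q (S₀−S) θ_c / [V (1+k_d θ_c)] = 0.620 × 18600 × (123 − 7.11) × 4.91 / [3960 × (1 + 0.0491 × 4.91)] = 1335 mg/L.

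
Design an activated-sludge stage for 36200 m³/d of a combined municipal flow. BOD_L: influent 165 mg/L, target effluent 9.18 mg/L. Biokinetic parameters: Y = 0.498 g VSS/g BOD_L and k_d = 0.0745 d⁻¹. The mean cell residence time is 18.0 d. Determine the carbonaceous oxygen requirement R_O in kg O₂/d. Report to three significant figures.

R_O ≈ 3940 kg O₂/d

Correct the yield for decay: Y_obs = Y/(1 + k_d θ_c) = 0.498 / (1 + 0.0745 × 18.0) = 0.498 / 2.341 = 0.2127.
ΔS = 165 − 9.18 = 155.8 mg/L, so the substrate removal rate is 36200 × 155.8/1000 = 5641 kg BOD_L/d.
Biomass synthesised: P_X = Y_obs × 5641 = 1200 kg VSS/d.
Carbonaceous O₂ demand = substrate oxidised − cell-mass equivalent = 5641 − 1.42 × 1200 = 3937 kg O₂/d.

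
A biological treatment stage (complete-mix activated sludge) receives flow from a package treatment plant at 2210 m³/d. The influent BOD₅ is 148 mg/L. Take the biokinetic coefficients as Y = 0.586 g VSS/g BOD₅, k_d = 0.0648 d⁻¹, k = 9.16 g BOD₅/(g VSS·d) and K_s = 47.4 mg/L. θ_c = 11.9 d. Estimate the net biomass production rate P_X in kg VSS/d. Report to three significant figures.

P_X ≈ 107 kg VSS/d

From the Monod/SRT balance for a CMAS, S = K_s·(1+k_d θ_c)/[θ_c·(Y k − k_d) − 1] = 47.4 × (1 + 0.0648 × 11.9) / [11.9 × (0.586 × 9.16 − 0.0648) − 1] = 83.95 / 62.11 = 1.352 mg/L.
Y_obs = Y / (1 + k_d θ_c) = 0.586 / (1 + 0.0648 × 11.9) = 0.586 / 1.771 = 0.3309.
Q·(S₀ − S) = 2210 × (148 − 1.35) × 10⁻³ = 324.1 kg/d removed.
So the net sludge growth is P_X = 0.3309 × 324.1 = 107.2 kg VSS/d.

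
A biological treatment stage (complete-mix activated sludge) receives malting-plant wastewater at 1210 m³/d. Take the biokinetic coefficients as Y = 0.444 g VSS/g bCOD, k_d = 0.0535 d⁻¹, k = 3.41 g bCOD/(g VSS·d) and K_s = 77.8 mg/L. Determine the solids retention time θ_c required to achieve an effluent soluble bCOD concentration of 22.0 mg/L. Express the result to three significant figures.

From 1/θ_c = Y·k·S/(K_s + S) − k_d: Y·k·S/(K_s+S) = 0.444 × 3.41 × 22.0 / (77.8 + 22.0) = 0.3338 d⁻¹.
1/θ_c = 0.3338 − 0.0535 = 0.2803 d⁻¹, so θ_c = 3.568 d.

θ_c ≈ 3.57 d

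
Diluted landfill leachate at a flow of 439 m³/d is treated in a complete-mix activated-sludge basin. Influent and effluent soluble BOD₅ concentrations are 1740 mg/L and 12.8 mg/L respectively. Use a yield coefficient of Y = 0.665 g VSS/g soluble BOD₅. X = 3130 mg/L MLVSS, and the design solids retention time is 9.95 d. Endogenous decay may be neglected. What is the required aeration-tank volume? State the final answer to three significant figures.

V ≈ 1600 m³

Biomass mass balance (decay neglected): V·X = Y·Q·(S₀ − S)·θ_c, so V = 0.665 × 439 × (1740 − 12.8) × 9.95 / 3130 = 1603 m³.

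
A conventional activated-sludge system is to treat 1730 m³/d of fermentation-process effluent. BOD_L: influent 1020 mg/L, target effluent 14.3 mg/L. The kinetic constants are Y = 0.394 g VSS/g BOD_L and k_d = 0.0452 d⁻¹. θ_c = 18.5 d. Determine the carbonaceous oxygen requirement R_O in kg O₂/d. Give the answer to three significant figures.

Y_obs = Y / (1 + k_d θ_c) = 0.394 / (1 + 0.0452 × 18.5) = 0.394 / 1.836 = 0.2146.
ΔS = 1020 − 14.3 = 1006 mg/L, so the substrate removal rate is 1730 × 1006/1000 = 1740 kg BOD_L/d.
Net sludge production P_X = 0.2146 × 1740 = 373.3 kg VSS/d.
R_O = Q·ΔS − 1.42 P_X = 1740 − 530.1 = 1210 kg O₂/d.

R_O ≈ 1210 kg O₂/d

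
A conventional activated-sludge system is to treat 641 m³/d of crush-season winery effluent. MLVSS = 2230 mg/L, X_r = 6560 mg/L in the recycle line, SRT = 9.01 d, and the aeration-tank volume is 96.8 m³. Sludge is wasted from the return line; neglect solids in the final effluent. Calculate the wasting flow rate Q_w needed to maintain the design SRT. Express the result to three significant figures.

θ_c = V·X/(Q_w·X_r) when wasting from the recycle, so Q_w = V·X/(θ_c·X_r) = 96.80 × 2230 / (9.01 × 6560) = 3.652 m³/d.

Q_w ≈ 3.65 m³/d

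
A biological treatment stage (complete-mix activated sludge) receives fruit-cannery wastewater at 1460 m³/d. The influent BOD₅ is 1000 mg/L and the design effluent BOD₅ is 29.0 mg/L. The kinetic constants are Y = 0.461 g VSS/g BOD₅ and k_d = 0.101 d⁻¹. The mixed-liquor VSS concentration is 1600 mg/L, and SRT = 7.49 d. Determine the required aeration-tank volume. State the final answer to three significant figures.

V ≈ 1740 m³

Rearranging the biomass balance for a CMAS with decay, V = Y·Q·ΔS·θ_c / [X·(1+k_d θ_c)] = 0.461 × 1460 × (1000 − 29.0) × 7.49 / [1600 × (1 + 0.101 × 7.49)] = 4.9×10^6 / 2810 = 1742 m³.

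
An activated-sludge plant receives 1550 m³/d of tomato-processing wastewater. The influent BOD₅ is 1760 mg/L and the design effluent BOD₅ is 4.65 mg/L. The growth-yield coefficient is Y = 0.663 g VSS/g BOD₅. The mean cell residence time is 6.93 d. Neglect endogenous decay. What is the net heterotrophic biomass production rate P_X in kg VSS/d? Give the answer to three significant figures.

Since k_d ≈ 0, Y_obs = Y = 0.663 g VSS/g BOD₅.
Q·(S₀ − S) = 1550 × (1760 − 4.65) × 10⁻³ = 2721 kg/d removed.
P_X = Y_obs · Q(S₀ − S) = 0.6630 × 2721 = 1804 kg VSS/d.

P_X ≈ 1800 kg VSS/d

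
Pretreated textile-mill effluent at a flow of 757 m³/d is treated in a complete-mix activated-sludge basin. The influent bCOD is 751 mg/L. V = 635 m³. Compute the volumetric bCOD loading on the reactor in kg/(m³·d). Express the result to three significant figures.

L_v = Q S₀ / V = 757 × 751 × 10⁻³ / 635.0 = 0.8953 kg/(m³·d).

L_v ≈ 0.895 kg bCOD/(m³·d)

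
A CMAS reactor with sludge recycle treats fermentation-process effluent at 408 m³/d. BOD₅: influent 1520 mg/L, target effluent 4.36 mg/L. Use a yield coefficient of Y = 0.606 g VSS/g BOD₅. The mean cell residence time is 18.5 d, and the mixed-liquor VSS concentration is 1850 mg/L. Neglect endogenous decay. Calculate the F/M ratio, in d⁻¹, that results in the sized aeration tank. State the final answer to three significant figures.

V·X = Y·Q·ΔS·θ_c gives V = 0.606 × 408 × (1520 − 4.36) × 18.5 / 1850 = 3747 m³.
F/M = applied load / biomass = Q·S₀/(V·X) = 408 × 1520 / (3747 × 1850) = 0.08945 d⁻¹.

F/M ≈ 0.0895 d⁻¹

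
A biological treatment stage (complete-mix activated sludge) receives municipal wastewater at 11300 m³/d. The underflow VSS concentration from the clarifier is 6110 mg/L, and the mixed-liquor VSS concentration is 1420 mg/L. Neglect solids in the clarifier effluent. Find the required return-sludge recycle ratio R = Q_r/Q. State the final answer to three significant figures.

Mass balance around the secondary clarifier (neglecting effluent solids): R = X / (X_r − X) = 1420 / (6110 − 1420) = 0.3028.

R ≈ 0.303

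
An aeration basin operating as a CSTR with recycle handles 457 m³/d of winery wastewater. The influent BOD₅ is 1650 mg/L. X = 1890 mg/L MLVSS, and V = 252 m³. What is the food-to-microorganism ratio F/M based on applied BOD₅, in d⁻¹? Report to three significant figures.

F/M ≈ 1.58 d⁻¹

F/M = Q·S₀ / (V·X) = 457 × 1650 / (252.0 × 1890) = 1.583 g BOD₅·(g VSS·d)⁻¹.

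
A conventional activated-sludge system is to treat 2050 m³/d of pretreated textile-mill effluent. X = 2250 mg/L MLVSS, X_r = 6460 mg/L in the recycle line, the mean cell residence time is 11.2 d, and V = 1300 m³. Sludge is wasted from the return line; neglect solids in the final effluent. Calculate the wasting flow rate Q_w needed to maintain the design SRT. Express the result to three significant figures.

Q_w ≈ 40.4 m³/d

θ_c = V·X/(Q_w·X_r) when wasting from the recycle, so Q_w = V·X/(θ_c·X_r) = 1300 × 2250 / (11.2 × 6460) = 40.43 m³/d.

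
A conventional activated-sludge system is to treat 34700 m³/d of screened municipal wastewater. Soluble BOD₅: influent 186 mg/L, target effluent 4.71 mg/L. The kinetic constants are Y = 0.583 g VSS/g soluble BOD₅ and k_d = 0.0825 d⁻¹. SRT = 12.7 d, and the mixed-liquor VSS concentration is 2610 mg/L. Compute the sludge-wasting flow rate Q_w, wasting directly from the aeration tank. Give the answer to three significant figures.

Q_w ≈ 686 m³/d

Rearranging the biomass balance for a CMAS with decay, V = Y·Q·ΔS·θ_c / [X·(1+k_d θ_c)] = 0.583 × 34700 × (186 − 4.71) × 12.7 / [2610 × (1 + 0.0825 × 12.7)] = 4.66×10^7 / 5345 = 8715 m³.
With mixed-liquor wasting, θ_c = V/Q_w, so Q_w = V/θ_c = 8715/12.7 = 686.2 m³/d.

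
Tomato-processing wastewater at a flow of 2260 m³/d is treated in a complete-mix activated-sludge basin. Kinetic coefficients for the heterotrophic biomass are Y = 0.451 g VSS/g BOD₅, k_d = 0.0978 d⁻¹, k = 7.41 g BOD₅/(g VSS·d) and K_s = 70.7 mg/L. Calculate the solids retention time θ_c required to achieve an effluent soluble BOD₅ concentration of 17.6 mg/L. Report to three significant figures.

θ_c ≈ 1.76 d

At the target effluent, Y k S/(K_s+S) = 0.451×7.41×17.6/88.30 = 0.6661 d⁻¹.
θ_c = 1/(μ − k_d) = 1/(0.6661 − 0.0978) = 1/0.5683 = 1.760 d.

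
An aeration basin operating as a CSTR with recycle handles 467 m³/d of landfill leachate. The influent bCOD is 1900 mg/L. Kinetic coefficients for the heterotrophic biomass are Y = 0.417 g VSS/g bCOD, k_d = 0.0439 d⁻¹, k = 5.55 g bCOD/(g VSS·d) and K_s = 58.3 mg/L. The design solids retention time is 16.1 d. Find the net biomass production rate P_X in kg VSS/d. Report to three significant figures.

P_X ≈ 216 kg VSS/d

From the Monod/SRT balance for a CMAS, S = K_s·(1+k_d θ_c)/[θ_c·(Y k − k_d) − 1] = 58.3 × (1 + 0.0439 × 16.1) / [16.1 × (0.417 × 5.55 − 0.0439) − 1] = 99.51 / 35.55 = 2.799 mg/L.
Observed yield with endogenous decay: Y_obs = Y / (1 + k_d·θ_c) = 0.417 / (1 + 0.0439 × 16.1) = 0.417 / 1.707 = 0.2443 g VSS/g bCOD.
Mass of bCOD removed per day: Q(S₀ − S) = 467 × 1897 g/m³ = 886.0 kg/d.
Net biomass production P_X = Y_obs × Q·(S₀ − S) = 0.2443 × 886.0 = 216.5 kg VSS/d.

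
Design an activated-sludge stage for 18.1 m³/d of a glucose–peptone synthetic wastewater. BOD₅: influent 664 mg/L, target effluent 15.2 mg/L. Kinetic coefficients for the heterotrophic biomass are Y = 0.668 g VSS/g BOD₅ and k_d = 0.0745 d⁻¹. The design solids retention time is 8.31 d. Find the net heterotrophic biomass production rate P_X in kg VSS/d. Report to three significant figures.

P_X ≈ 4.84 kg VSS/d

Correct the yield for decay: Y_obs = Y/(1 + k_d θ_c) = 0.668 / (1 + 0.0745 × 8.31) = 0.668 / 1.619 = 0.4126.
Mass of BOD₅ removed per day: Q(S₀ − S) = 18.1 × 648.8 g/m³ = 11.74 kg/d.
P_X = Y_obs · Q(S₀ − S) = 0.4126 × 11.74 = 4.845 kg VSS/d.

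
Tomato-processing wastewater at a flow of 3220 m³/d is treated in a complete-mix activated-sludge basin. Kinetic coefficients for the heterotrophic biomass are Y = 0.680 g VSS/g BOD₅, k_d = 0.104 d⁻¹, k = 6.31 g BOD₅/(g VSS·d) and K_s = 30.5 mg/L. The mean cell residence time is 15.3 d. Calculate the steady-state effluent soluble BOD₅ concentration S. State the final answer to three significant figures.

Effluent substrate depends only on kinetics and SRT: S = K_s(1 + k_d θ_c) / [θ_c(Yk − k_d) − 1] = 30.5 × (1 + 0.104 × 15.3) / [15.3 × (0.680 × 6.31 − 0.104) − 1] = 79.03 / 63.06 = 1.253 mg/L.

S ≈ 1.25 mg/L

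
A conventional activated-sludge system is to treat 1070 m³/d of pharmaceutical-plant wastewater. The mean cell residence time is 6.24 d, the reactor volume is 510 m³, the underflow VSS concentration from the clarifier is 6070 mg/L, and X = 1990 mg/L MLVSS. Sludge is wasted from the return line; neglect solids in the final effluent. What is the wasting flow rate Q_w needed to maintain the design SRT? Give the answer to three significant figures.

Q_w = (V·X)/(θ_c X_r) = 510.0 × 1990 / (6.24 × 6070) = 26.79 m³/d.

Q_w ≈ 26.8 m³/d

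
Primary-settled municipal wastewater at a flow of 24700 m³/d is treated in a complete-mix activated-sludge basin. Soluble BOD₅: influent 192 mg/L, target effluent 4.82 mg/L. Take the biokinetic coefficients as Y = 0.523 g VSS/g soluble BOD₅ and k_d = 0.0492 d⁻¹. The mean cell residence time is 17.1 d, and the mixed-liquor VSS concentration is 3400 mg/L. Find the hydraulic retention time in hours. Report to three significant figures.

τ ≈ 6.42 h

From the SRT design equation V = Y Q (S₀−S) θ_c / [X (1 + k_d θ_c)] = 0.523 × 24700 × (192 − 4.82) × 17.1 / [3400 × (1 + 0.0492 × 17.1)] = 4.13×10^7 / 6260 = 6605 m³.
HRT = V/Q = 6605 m³ / 24700 m³·d⁻¹ = 0.2674 d × 24 = 6.417 h.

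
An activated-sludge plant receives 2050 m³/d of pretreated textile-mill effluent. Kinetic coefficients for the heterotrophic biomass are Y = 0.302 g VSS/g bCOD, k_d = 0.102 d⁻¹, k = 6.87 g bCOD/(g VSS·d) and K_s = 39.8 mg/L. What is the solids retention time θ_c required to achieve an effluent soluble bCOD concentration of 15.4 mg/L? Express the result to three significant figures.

θ_c ≈ 2.10 d

At the target effluent, Y k S/(K_s+S) = 0.302×6.87×15.4/55.20 = 0.5788 d⁻¹.
Then 1/θ_c = μ − k_d = 0.5788 − 0.102 = 0.4768 d⁻¹, giving θ_c = 2.097 d.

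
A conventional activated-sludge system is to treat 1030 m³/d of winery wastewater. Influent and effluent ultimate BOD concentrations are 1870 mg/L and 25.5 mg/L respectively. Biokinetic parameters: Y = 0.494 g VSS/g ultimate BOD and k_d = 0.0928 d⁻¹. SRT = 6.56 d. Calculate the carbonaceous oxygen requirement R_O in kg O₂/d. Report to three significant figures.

The observed yield is Y_obs = Y/(1 + k_d·θ_c) = 0.494 / (1 + 0.0928 × 6.56) = 0.494 / 1.609 = 0.3071 g VSS per g ultimate BOD removed.
Substrate removed = Q·(S₀ − S) = 1030 m³/d × (1870 − 25.5) g/m³ = 1.9×10^6 g/d = 1900 kg/d.
Biomass synthesised: P_X = Y_obs × 1900 = 583.4 kg VSS/d.
R_O = Q·(S₀ − S) − 1.42·P_X = 1900 − 1.42 × 583.4 = 1071 kg O₂/d.

R_O ≈ 1070 kg O₂/d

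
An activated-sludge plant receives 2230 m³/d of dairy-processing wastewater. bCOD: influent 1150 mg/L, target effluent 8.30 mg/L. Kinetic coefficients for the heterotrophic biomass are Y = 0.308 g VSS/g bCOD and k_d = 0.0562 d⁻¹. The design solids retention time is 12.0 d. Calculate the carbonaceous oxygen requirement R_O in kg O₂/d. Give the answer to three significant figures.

R_O ≈ 1880 kg O₂/d

Correct the yield for decay: Y_obs = Y/(1 + k_d θ_c) = 0.308 / (1 + 0.0562 × 12.0) = 0.308 / 1.674 = 0.1839.
Mass of bCOD removed per day: Q(S₀ − S) = 2230 × 1142 g/m³ = 2546 kg/d.
Net sludge production P_X = 0.1839 × 2546 = 468.3 kg VSS/d.
R_O = Q·(S₀ − S) − 1.42·P_X = 2546 − 1.42 × 468.3 = 1881 kg O₂/d.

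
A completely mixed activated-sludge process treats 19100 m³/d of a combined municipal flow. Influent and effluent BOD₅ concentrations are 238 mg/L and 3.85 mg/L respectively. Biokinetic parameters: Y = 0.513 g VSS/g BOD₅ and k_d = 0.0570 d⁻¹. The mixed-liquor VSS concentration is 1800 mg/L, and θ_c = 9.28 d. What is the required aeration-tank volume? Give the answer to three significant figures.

Steady-state biomass mass balance: V·X·(1 + k_d·θ_c) = Y·Q·(S₀ − S)·θ_c, so V = 0.513 × 19100 × (238 − 3.85) × 9.28 / [1800 × (1 + 0.0570 × 9.28)] = 2.13×10^7 / 2752 = 7736 m³.

V ≈ 7740 m³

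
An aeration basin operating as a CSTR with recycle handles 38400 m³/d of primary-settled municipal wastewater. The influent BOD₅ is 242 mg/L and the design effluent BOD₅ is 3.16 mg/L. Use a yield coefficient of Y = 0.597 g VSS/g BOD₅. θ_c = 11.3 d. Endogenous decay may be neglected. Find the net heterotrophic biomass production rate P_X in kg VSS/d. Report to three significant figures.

P_X ≈ 5480 kg VSS/d

No decay correction is needed, so Y_obs = Y = 0.597.
Substrate removed = Q·(S₀ − S) = 38400 m³/d × (242 − 3.16) g/m³ = 9.17×10^6 g/d = 9171 kg/d.
So the net sludge growth is P_X = 0.5970 × 9171 = 5475 kg VSS/d.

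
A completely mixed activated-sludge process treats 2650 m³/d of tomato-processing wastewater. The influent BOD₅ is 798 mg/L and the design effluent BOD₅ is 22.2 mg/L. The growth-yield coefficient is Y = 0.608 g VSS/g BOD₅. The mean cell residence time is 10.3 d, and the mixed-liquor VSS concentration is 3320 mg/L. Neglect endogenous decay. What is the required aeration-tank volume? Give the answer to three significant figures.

V ≈ 3880 m³

With k_d = 0 the design equation reduces to V = Y Q (S₀−S) θ_c / X = 0.608 × 2650 × (798 − 22.2) × 10.3 / 3320 = 3878 m³.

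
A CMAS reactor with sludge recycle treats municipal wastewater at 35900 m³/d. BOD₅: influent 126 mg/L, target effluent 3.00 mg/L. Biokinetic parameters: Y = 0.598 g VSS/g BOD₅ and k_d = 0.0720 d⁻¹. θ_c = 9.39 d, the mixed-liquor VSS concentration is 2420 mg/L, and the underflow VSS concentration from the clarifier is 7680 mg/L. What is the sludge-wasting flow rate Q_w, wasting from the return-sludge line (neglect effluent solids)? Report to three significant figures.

From the SRT design equation V = Y Q (S₀−S) θ_c / [X (1 + k_d θ_c)] = 0.598 × 35900 × (126 − 3.00) × 9.39 / [2420 × (1 + 0.0720 × 9.39)] = 2.48×10^7 / 4056 = 6113 m³.
Wasting from the return line (neglecting effluent solids): Q_w = V·X / (θ_c·X_r) = 6113 × 2420 / (9.39 × 7680) = 205.1 m³/d.

Q_w ≈ 205 m³/d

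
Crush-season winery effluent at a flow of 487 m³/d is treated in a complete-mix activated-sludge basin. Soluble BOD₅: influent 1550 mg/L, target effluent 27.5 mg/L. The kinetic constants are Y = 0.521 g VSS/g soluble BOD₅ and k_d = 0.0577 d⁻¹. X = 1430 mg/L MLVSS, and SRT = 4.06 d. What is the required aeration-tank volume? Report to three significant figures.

From the SRT design equation V = Y Q (S₀−S) θ_c / [X (1 + k_d θ_c)] = 0.521 × 487 × (1550 − 27.5) × 4.06 / [1430 × (1 + 0.0577 × 4.06)] = 1.57×10^6 / 1765 = 888.6 m³.

V ≈ 889 m³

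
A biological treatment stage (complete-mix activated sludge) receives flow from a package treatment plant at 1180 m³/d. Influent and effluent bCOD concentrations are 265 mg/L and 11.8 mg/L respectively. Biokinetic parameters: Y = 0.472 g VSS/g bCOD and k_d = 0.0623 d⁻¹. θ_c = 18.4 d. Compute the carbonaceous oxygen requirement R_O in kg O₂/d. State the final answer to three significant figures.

R_O ≈ 205 kg O₂/d

Observed yield with endogenous decay: Y_obs = Y / (1 + k_d·θ_c) = 0.472 / (1 + 0.0623 × 18.4) = 0.472 / 2.146 = 0.2199 g VSS/g bCOD.
ΔS = 265 − 11.8 = 253.2 mg/L, so the substrate removal rate is 1180 × 253.2/1000 = 298.8 kg bCOD/d.
P_X = Y_obs·Q·(S₀ − S) = 0.2199 × 298.8 = 65.70 kg VSS/d.
R_O = Q·(S₀ − S) − 1.42·P_X = 298.8 − 1.42 × 65.70 = 205.5 kg O₂/d.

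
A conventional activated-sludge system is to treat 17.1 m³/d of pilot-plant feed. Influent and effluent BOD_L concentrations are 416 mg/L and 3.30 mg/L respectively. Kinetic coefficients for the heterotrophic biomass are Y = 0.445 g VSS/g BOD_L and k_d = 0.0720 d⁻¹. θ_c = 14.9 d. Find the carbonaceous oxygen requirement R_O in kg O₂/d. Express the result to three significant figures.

The observed yield is Y_obs = Y/(1 + k_d·θ_c) = 0.445 / (1 + 0.0720 × 14.9) = 0.445 / 2.073 = 0.2147 g VSS per g BOD_L removed.
Q·(S₀ − S) = 17.1 × (416 − 3.30) × 10⁻³ = 7.057 kg/d removed.
P_X = Y_obs·Q·(S₀ − S) = 0.2147 × 7.057 = 1.515 kg VSS/d.
Carbonaceous O₂ demand = substrate oxidised − cell-mass equivalent = 7.057 − 1.42 × 1.515 = 4.906 kg O₂/d.

R_O ≈ 4.91 kg O₂/d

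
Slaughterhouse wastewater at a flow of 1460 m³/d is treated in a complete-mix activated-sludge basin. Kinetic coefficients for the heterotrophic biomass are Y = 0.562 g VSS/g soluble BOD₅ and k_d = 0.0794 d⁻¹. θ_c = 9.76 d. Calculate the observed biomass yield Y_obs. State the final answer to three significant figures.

Y_obs ≈ 0.317 g VSS/g soluble BOD₅

The observed yield is Y_obs = Y/(1 + k_d·θ_c) = 0.562 / (1 + 0.0794 × 9.76) = 0.562 / 1.775 = 0.3166 g VSS per g soluble BOD₅ removed.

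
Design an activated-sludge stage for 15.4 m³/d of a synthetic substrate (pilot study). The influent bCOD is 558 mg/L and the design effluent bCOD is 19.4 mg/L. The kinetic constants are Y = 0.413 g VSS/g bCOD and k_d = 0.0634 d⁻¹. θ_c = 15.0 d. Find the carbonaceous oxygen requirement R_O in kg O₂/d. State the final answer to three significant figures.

Observed yield with endogenous decay: Y_obs = Y / (1 + k_d·θ_c) = 0.413 / (1 + 0.0634 × 15.0) = 0.413 / 1.951 = 0.2117 g VSS/g bCOD.
Substrate removed = Q·(S₀ − S) = 15.4 m³/d × (558 − 19.4) g/m³ = 8.29×10^3 g/d = 8.294 kg/d.
Biomass synthesised: P_X = Y_obs × 8.294 = 1.756 kg VSS/d.
Carbonaceous O₂ demand = substrate oxidised − cell-mass equivalent = 8.294 − 1.42 × 1.756 = 5.801 kg O₂/d.

R_O ≈ 5.80 kg O₂/d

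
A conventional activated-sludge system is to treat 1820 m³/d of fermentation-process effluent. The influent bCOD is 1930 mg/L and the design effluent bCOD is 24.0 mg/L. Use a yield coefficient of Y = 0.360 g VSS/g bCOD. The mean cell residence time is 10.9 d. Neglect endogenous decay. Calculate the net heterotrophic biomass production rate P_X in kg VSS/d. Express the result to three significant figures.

P_X ≈ 1250 kg VSS/d

No decay correction is needed, so Y_obs = Y = 0.360.
ΔS = 1930 − 24.0 = 1906 mg/L, so the substrate removal rate is 1820 × 1906/1000 = 3469 kg bCOD/d.
So the net sludge growth is P_X = 0.3600 × 3469 = 1249 kg VSS/d.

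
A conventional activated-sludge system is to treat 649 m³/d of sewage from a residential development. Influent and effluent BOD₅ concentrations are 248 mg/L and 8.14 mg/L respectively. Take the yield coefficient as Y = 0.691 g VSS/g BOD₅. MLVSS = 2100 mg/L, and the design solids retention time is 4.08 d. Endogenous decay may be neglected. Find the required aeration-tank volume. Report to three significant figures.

V·X = Y·Q·ΔS·θ_c gives V = 0.691 × 649 × (248 − 8.14) × 4.08 / 2100 = 209.0 m³.

V ≈ 209 m³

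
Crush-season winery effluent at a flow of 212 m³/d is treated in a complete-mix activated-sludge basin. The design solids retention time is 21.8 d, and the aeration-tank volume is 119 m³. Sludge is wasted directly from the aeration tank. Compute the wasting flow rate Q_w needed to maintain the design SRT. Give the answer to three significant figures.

For wasting at MLVSS concentration, Q_w = V/θ_c = 119.0/21.8 = 5.459 m³/d.

Q_w ≈ 5.46 m³/d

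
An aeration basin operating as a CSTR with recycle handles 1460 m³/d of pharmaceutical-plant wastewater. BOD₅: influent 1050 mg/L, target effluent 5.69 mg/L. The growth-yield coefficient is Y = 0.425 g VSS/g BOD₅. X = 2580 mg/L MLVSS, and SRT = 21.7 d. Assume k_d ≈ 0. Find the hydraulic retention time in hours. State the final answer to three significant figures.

With k_d = 0 the design equation reduces to V = Y Q (S₀−S) θ_c / X = 0.425 × 1460 × (1050 − 5.69) × 21.7 / 2580 = 5450 m³.
τ = V/Q = 5450/1460 = 3.733 d, or 89.59 h.

τ ≈ 89.6 h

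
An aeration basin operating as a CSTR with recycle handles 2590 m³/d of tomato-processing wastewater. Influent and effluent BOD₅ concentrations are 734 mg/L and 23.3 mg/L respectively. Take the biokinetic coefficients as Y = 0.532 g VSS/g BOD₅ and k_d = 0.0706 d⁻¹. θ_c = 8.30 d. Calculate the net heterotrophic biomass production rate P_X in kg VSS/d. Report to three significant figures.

P_X ≈ 617 kg VSS/d

Y_obs = Y / (1 + k_d θ_c) = 0.532 / (1 + 0.0706 × 8.30) = 0.532 / 1.586 = 0.3354.
Mass of BOD₅ removed per day: Q(S₀ − S) = 2590 × 710.7 g/m³ = 1841 kg/d.
Biomass produced: P_X = Y_obs·Q·ΔS = 0.3354 × 1841 ≈ 617.4 kg VSS/d.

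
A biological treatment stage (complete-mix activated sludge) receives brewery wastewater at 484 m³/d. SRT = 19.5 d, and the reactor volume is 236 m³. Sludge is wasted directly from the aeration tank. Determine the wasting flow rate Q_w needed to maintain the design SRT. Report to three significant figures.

Q_w ≈ 12.1 m³/d

With mixed-liquor wasting, θ_c = V/Q_w, so Q_w = V/θ_c = 236.0/19.5 = 12.10 m³/d.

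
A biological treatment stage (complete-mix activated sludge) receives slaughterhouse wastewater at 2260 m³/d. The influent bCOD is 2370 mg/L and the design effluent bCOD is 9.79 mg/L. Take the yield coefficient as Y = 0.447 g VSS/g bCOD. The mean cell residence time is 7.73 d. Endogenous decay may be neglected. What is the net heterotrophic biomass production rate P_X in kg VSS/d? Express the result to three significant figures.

No decay correction is needed, so Y_obs = Y = 0.447.
Substrate removed = Q·(S₀ − S) = 2260 m³/d × (2370 − 9.79) g/m³ = 5.33×10^6 g/d = 5334 kg/d.
Net biomass production P_X = Y_obs × Q·(S₀ − S) = 0.4470 × 5334 = 2384 kg VSS/d.

P_X ≈ 2380 kg VSS/d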